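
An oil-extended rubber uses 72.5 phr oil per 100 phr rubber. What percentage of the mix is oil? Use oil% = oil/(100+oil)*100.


Oil % = oil / (100 + oil) * 100
= 72.5 / (100 + 72.5) * 100
= 72.5 / 172.5 * 100
= 42.03%

42.03%


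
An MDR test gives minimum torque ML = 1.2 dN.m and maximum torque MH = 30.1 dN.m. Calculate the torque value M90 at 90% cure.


M90 = ML + 0.9 * (MH - ML)
M90 = 1.2 + 0.9 * (30.1 - 1.2)
M90 = 1.2 + 0.9 * 28.9
M90 = 27.21 dN.m

27.21 dN.m


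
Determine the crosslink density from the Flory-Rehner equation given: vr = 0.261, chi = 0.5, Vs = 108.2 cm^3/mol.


ln(1 - vr) = ln(1 - 0.261) = -0.3025
Numerator = -((-0.3025) + 0.261 + 0.5 * 0.261^2) = 0.0074
Denominator = 108.2 * (0.261^(1/3) - 0.261/2) = 55.0270
nu = 0.0074 / 55.0270 = 1.3442e-04 mol/cm^3

1.3442e-04 mol/cm^3


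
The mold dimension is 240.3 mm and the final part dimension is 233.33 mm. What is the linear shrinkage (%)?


Shrinkage = (mold - part) / mold * 100
= (240.3 - 233.33) / 240.3 * 100
= 6.97 / 240.3 * 100
= 2.9%

2.9%


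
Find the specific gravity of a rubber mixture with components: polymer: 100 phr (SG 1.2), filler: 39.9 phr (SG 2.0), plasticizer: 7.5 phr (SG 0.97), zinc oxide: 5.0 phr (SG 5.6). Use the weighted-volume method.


Sum of weights = 152.4
Volume contributions:
  polymer: 100/1.2 = 83.3333
  filler: 39.9/2.0 = 19.9500
  plasticizer: 7.5/0.97 = 7.7320
  zinc oxide: 5.0/5.6 = 0.8929
Sum of volumes = 111.9081
SG = 152.4 / 111.9081 = 1.362

SG = 1.362


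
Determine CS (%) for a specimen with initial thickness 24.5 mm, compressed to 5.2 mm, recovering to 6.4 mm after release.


CS = (t0 - recovered) / (t0 - ts) * 100
= (24.5 - 6.4) / (24.5 - 5.2) * 100
= 18.1 / 19.3 * 100
= 93.8%

93.8%


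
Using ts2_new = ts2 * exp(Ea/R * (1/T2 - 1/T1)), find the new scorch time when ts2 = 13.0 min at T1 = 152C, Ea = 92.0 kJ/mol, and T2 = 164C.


Convert temperatures: T1 = 152 + 273.15 = 425.15 K, T2 = 164 + 273.15 = 437.15 K
ts2_new = 13.0 * exp(92000 / 8.314 * (1/437.15 - 1/425.15))
1/T2 - 1/T1 = -6.4567e-05
ts2_new = 6.36 min

6.36 min


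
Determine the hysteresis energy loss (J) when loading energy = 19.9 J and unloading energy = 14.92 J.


Hysteresis loss = loading - unloading
= 19.9 - 14.92
= 4.98 J

4.98 J


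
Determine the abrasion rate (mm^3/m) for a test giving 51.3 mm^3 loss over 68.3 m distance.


Rate = volume_loss / distance
= 51.3 / 68.3
= 0.751 mm^3/m

0.751 mm^3/m


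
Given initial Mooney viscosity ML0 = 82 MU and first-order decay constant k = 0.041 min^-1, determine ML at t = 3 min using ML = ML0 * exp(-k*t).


ML = ML0 * exp(-k * t)
ML = 82 * exp(-0.041 * 3)
ML = 82 * 0.8843
ML = 72.51 MU

72.51 MU


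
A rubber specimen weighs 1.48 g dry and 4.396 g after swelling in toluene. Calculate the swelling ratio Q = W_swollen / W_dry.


Q = W_swollen / W_dry
Q = 4.396 / 1.48
Q = 2.97

Q = 2.97


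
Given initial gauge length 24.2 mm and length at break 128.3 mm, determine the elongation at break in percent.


Elongation = (Lf - L0) / L0 * 100
= (128.3 - 24.2) / 24.2 * 100
= 104.1 / 24.2 * 100
= 430.2%

430.2%


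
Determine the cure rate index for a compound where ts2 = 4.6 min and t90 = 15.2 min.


CRI = 100 / (t90 - ts2)
= 100 / (15.2 - 4.6)
= 100 / 10.6
= 9.43 min^-1

9.43 min^-1


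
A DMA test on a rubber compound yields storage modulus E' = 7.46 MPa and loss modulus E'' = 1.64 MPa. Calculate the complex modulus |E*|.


|E*| = sqrt(E'^2 + E''^2)
= sqrt(7.46^2 + 1.64^2)
= sqrt(55.6516 + 2.6896)
= 7.638 MPa

7.638 MPa


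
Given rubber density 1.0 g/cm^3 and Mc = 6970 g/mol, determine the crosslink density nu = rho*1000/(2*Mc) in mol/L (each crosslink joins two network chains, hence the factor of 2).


nu = rho * 1000 / (2 * Mc)
nu = 1.0 * 1000 / (2 * 6970)
nu = 1000.0 / 13940
nu = 0.0717 mol/L

0.0717 mol/L


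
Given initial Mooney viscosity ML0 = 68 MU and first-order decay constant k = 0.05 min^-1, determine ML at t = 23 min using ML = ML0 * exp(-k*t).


ML = ML0 * exp(-k * t)
ML = 68 * exp(-0.05 * 23)
ML = 68 * 0.3166
ML = 21.53 MU

21.53 MU


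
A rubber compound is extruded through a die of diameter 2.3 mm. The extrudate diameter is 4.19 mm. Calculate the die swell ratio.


Die swell ratio = D_extrudate / D_die
= 4.19 / 2.3
= 1.822

Die swell = 1.822


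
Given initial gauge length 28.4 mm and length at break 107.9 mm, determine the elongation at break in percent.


Elongation = (Lf - L0) / L0 * 100
= (107.9 - 28.4) / 28.4 * 100
= 79.5 / 28.4 * 100
= 279.9%

279.9%


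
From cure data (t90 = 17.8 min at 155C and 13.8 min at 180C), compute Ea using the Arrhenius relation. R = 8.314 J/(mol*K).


T1 = 428.15 K, T2 = 453.15 K
1/T1 - 1/T2 = 1.2886e-04
ln(t1/t2) = ln(17.8/13.8) = 0.2545
Ea = 8.314 * 0.2545 / 1.2886e-04 = 16422.7806 J/mol
Ea = 16.42 kJ/mol

16.42 kJ/mol


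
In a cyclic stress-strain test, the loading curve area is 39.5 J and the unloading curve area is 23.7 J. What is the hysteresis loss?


Hysteresis loss = loading - unloading
= 39.5 - 23.7
= 15.8 J

15.8 J


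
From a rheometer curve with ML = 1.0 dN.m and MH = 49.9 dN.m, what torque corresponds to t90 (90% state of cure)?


M90 = ML + 0.9 * (MH - ML)
M90 = 1.0 + 0.9 * (49.9 - 1.0)
M90 = 1.0 + 0.9 * 48.9
M90 = 45.01 dN.m

45.01 dN.m


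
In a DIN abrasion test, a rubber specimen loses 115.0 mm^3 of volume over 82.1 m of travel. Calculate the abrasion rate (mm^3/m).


Rate = volume_loss / distance
= 115.0 / 82.1
= 1.401 mm^3/m

1.401 mm^3/m


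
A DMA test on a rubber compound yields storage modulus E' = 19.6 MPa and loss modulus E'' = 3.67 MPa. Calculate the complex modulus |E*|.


|E*| = sqrt(E'^2 + E''^2)
= sqrt(19.6^2 + 3.67^2)
= sqrt(384.1600 + 13.4689)
= 19.941 MPa

19.941 MPa


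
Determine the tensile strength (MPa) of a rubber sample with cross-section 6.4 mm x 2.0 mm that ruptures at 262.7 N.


Area = width * thickness = 6.4 * 2.0 = 12.8 mm^2
TS = force / area = 262.7 / 12.8 = 20.52 MPa

20.52 MPa


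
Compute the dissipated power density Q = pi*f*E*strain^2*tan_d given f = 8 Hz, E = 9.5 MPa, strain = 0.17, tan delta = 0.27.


Q = pi * f * E * strain^2 * tan_d
= pi * 8 * 9.5 * 0.17^2 * 0.27
= pi * 8 * 9.5 * 0.0289 * 0.27
= 1.8631

Q = 1.8631


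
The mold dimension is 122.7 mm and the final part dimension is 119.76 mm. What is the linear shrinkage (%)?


Shrinkage = (mold - part) / mold * 100
= (122.7 - 119.76) / 122.7 * 100
= 2.94 / 122.7 * 100
= 2.4%

2.4%


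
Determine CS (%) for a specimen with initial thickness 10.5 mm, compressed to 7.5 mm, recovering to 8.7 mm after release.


CS = (t0 - recovered) / (t0 - ts) * 100
= (10.5 - 8.7) / (10.5 - 7.5) * 100
= 1.8 / 3.0 * 100
= 60.0%

60.0%


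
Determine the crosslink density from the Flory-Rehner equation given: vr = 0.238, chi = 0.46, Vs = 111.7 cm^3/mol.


ln(1 - vr) = ln(1 - 0.238) = -0.2718
Numerator = -((-0.2718) + 0.238 + 0.46 * 0.238^2) = 0.0078
Denominator = 111.7 * (0.238^(1/3) - 0.238/2) = 55.9299
nu = 0.0078 / 55.9299 = 1.3861e-04 mol/cm^3

1.3861e-04 mol/cm^3


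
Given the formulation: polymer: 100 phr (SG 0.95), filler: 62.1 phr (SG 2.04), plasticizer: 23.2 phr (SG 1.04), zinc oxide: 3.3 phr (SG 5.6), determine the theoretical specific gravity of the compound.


Sum of weights = 188.6
Volume contributions:
  polymer: 100/0.95 = 105.2632
  filler: 62.1/2.04 = 30.4412
  plasticizer: 23.2/1.04 = 22.3077
  zinc oxide: 3.3/5.6 = 0.5893
Sum of volumes = 158.6013
SG = 188.6 / 158.6013 = 1.189

SG = 1.189


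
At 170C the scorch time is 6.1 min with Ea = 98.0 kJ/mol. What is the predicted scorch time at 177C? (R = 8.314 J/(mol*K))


Convert temperatures: T1 = 170 + 273.15 = 443.15 K, T2 = 177 + 273.15 = 450.15 K
ts2_new = 6.1 * exp(98000 / 8.314 * (1/450.15 - 1/443.15))
1/T2 - 1/T1 = -3.5091e-05
ts2_new = 4.03 min

4.03 min


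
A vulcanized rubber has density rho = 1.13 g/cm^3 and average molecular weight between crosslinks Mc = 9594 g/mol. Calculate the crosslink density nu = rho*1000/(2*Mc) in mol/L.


nu = rho * 1000 / (2 * Mc)
nu = 1.13 * 1000 / (2 * 9594)
nu = 1130.0 / 19188
nu = 0.0589 mol/L

0.0589 mol/L


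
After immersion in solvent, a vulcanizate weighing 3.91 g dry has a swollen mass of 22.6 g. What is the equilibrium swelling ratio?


Q = W_swollen / W_dry
Q = 22.6 / 3.91
Q = 5.78

Q = 5.78


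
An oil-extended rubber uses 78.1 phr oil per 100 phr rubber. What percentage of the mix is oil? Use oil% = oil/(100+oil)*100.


Oil % = oil / (100 + oil) * 100
= 78.1 / (100 + 78.1) * 100
= 78.1 / 178.1 * 100
= 43.85%

43.85%


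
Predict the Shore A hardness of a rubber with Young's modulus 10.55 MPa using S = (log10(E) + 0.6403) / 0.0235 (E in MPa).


log10(E) = 0.0235*S - 0.6403  =>  S = (log10(E) + 0.6403) / 0.0235
log10(10.55) = 1.023252
S = (1.023252 + 0.6403) / 0.0235 = 1.663552 / 0.0235
S = 70.8

Shore A = 70.8


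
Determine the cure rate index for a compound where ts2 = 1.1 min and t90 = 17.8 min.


CRI = 100 / (t90 - ts2)
= 100 / (17.8 - 1.1)
= 100 / 16.7
= 5.99 min^-1

5.99 min^-1


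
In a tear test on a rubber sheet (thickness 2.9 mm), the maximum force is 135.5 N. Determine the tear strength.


Tear strength = force / thickness
= 135.5 / 2.9
= 46.72 N/mm

46.72 N/mm


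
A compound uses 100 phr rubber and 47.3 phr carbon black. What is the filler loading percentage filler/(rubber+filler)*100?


Filler % = filler / (rubber + filler) * 100
= 47.3 / (100 + 47.3) * 100
= 47.3 / 147.3 * 100
= 32.11%

32.11%


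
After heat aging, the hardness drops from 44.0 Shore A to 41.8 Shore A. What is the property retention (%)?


Retention = aged / original * 100
= 41.8 / 44.0 * 100
= 95.0%

95.0%


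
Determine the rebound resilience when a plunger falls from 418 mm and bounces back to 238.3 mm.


Resilience = h_rebound / h_drop * 100
= 238.3 / 418 * 100
= 57.0%

57.0%


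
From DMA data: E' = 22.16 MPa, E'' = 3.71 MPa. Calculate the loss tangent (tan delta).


tan delta = E'' / E'
= 3.71 / 22.16
= 0.1674

tan delta = 0.1674


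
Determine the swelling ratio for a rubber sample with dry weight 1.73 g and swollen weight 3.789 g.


Q = W_swollen / W_dry
Q = 3.789 / 1.73
Q = 2.19

Q = 2.19


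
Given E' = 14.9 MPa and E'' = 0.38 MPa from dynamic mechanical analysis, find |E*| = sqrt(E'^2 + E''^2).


|E*| = sqrt(E'^2 + E''^2)
= sqrt(14.9^2 + 0.38^2)
= sqrt(222.0100 + 0.1444)
= 14.905 MPa

14.905 MPa


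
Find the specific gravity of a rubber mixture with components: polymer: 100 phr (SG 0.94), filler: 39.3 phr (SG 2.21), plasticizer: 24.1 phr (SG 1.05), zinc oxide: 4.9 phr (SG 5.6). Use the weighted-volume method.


Sum of weights = 168.3
Volume contributions:
  polymer: 100/0.94 = 106.3830
  filler: 39.3/2.21 = 17.7828
  plasticizer: 24.1/1.05 = 22.9524
  zinc oxide: 4.9/5.6 = 0.8750
Sum of volumes = 147.9932
SG = 168.3 / 147.9932 = 1.137

SG = 1.137


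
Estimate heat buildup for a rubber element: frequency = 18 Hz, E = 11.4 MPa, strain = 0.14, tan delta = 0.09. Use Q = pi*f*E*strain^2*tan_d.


Q = pi * f * E * strain^2 * tan_d
= pi * 18 * 11.4 * 0.14^2 * 0.09
= pi * 18 * 11.4 * 0.0196 * 0.09
= 1.1372

Q = 1.1372


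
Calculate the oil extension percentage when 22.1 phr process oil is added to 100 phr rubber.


Oil % = oil / (100 + oil) * 100
= 22.1 / (100 + 22.1) * 100
= 22.1 / 122.1 * 100
= 18.1%

18.1%


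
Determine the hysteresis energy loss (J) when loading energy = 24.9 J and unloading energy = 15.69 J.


Hysteresis loss = loading - unloading
= 24.9 - 15.69
= 9.21 J

9.21 J


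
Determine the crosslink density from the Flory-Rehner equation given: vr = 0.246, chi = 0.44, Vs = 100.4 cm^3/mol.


ln(1 - vr) = ln(1 - 0.246) = -0.2824
Numerator = -((-0.2824) + 0.246 + 0.44 * 0.246^2) = 0.0097
Denominator = 100.4 * (0.246^(1/3) - 0.246/2) = 50.5597
nu = 0.0097 / 50.5597 = 1.9256e-04 mol/cm^3

1.9256e-04 mol/cm^3


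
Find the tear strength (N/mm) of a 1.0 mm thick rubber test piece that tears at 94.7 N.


Tear strength = force / thickness
= 94.7 / 1.0
= 94.7 N/mm

94.7 N/mm


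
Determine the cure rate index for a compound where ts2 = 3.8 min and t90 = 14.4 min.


CRI = 100 / (t90 - ts2)
= 100 / (14.4 - 3.8)
= 100 / 10.6
= 9.43 min^-1

9.43 min^-1


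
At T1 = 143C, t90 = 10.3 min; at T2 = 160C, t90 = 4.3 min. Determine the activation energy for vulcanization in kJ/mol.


T1 = 416.15 K, T2 = 433.15 K
1/T1 - 1/T2 = 9.4311e-05
ln(t1/t2) = ln(10.3/4.3) = 0.8735
Ea = 8.314 * 0.8735 / 9.4311e-05 = 77006.3574 J/mol
Ea = 77.01 kJ/mol

77.01 kJ/mol


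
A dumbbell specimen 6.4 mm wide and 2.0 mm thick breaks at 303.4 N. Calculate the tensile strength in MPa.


Area = width * thickness = 6.4 * 2.0 = 12.8 mm^2
TS = force / area = 303.4 / 12.8 = 23.7 MPa

23.7 MPa


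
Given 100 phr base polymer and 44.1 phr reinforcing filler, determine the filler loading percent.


Filler % = filler / (rubber + filler) * 100
= 44.1 / (100 + 44.1) * 100
= 44.1 / 144.1 * 100
= 30.6%

30.6%


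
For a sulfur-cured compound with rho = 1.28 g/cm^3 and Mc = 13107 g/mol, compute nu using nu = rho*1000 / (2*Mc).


nu = rho * 1000 / (2 * Mc)
nu = 1.28 * 1000 / (2 * 13107)
nu = 1280.0 / 26214
nu = 0.0488 mol/L

0.0488 mol/L


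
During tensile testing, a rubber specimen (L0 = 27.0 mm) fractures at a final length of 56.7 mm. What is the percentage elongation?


Elongation = (Lf - L0) / L0 * 100
= (56.7 - 27.0) / 27.0 * 100
= 29.7 / 27.0 * 100
= 110.0%

110.0%


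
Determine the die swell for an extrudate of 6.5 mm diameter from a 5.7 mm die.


Die swell ratio = D_extrudate / D_die
= 6.5 / 5.7
= 1.14

Die swell = 1.14


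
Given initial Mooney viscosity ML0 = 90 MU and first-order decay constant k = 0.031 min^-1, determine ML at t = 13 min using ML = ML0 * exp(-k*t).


ML = ML0 * exp(-k * t)
ML = 90 * exp(-0.031 * 13)
ML = 90 * 0.6683
ML = 60.15 MU

60.15 MU


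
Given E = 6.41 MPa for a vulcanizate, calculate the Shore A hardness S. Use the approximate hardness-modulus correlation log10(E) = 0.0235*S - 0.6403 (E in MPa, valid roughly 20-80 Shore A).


log10(E) = 0.0235*S - 0.6403  =>  S = (log10(E) + 0.6403) / 0.0235
log10(6.41) = 0.806858
S = (0.806858 + 0.6403) / 0.0235 = 1.447158 / 0.0235
S = 61.6

Shore A = 61.6


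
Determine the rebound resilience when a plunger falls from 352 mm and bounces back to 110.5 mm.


Resilience = h_rebound / h_drop * 100
= 110.5 / 352 * 100
= 31.4%

31.4%


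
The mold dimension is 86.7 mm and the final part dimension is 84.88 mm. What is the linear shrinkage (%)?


Shrinkage = (mold - part) / mold * 100
= (86.7 - 84.88) / 86.7 * 100
= 1.82 / 86.7 * 100
= 2.1%

2.1%


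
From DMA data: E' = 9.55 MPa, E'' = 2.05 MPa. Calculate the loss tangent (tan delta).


tan delta = E'' / E'
= 2.05 / 9.55
= 0.2147

tan delta = 0.2147


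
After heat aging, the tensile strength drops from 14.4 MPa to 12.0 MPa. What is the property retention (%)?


Retention = aged / original * 100
= 12.0 / 14.4 * 100
= 83.3%

83.3%


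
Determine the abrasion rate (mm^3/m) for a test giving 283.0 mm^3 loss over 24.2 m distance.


Rate = volume_loss / distance
= 283.0 / 24.2
= 11.694 mm^3/m

11.694 mm^3/m


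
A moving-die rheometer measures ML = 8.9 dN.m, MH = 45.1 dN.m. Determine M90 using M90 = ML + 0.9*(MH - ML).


M90 = ML + 0.9 * (MH - ML)
M90 = 8.9 + 0.9 * (45.1 - 8.9)
M90 = 8.9 + 0.9 * 36.2
M90 = 41.48 dN.m

41.48 dN.m


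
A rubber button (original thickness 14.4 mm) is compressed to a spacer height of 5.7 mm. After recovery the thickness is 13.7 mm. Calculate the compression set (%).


CS = (t0 - recovered) / (t0 - ts) * 100
= (14.4 - 13.7) / (14.4 - 5.7) * 100
= 0.7 / 8.7 * 100
= 8.0%

8.0%


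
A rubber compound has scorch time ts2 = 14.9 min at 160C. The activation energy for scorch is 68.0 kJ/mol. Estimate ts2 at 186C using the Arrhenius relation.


Convert temperatures: T1 = 160 + 273.15 = 433.15 K, T2 = 186 + 273.15 = 459.15 K
ts2_new = 14.9 * exp(68000 / 8.314 * (1/459.15 - 1/433.15))
1/T2 - 1/T1 = -1.3073e-04
ts2_new = 5.11 min

5.11 min


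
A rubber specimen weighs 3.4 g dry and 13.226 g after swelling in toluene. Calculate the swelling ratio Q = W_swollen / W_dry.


Q = W_swollen / W_dry
Q = 13.226 / 3.4
Q = 3.89

Q = 3.89


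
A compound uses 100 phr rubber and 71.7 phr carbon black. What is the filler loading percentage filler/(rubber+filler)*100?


Filler % = filler / (rubber + filler) * 100
= 71.7 / (100 + 71.7) * 100
= 71.7 / 171.7 * 100
= 41.76%

41.76%


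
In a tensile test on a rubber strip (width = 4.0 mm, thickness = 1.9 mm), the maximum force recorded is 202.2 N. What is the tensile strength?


Area = width * thickness = 4.0 * 1.9 = 7.6 mm^2
TS = force / area = 202.2 / 7.6 = 26.61 MPa

26.61 MPa


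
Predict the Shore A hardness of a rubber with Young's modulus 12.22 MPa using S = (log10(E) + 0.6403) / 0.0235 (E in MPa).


log10(E) = 0.0235*S - 0.6403  =>  S = (log10(E) + 0.6403) / 0.0235
log10(12.22) = 1.087071
S = (1.087071 + 0.6403) / 0.0235 = 1.727371 / 0.0235
S = 73.5

Shore A = 73.5


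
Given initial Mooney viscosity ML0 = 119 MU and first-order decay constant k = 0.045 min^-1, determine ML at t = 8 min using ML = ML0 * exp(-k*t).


ML = ML0 * exp(-k * t)
ML = 119 * exp(-0.045 * 8)
ML = 119 * 0.6977
ML = 83.02 MU

83.02 MU


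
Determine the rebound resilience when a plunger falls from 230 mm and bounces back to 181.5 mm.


Resilience = h_rebound / h_drop * 100
= 181.5 / 230 * 100
= 78.9%

78.9%


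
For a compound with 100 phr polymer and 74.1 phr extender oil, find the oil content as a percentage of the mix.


Oil % = oil / (100 + oil) * 100
= 74.1 / (100 + 74.1) * 100
= 74.1 / 174.1 * 100
= 42.56%

42.56%


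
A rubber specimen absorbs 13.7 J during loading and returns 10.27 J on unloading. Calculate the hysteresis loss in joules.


Hysteresis loss = loading - unloading
= 13.7 - 10.27
= 3.43 J

3.43 J


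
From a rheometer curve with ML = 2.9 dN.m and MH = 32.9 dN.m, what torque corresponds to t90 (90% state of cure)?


M90 = ML + 0.9 * (MH - ML)
M90 = 2.9 + 0.9 * (32.9 - 2.9)
M90 = 2.9 + 0.9 * 30.0
M90 = 29.9 dN.m

29.9 dN.m


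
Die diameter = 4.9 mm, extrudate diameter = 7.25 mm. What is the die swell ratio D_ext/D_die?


Die swell ratio = D_extrudate / D_die
= 7.25 / 4.9
= 1.48

Die swell = 1.48


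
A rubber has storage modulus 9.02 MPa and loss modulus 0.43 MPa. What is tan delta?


tan delta = E'' / E'
= 0.43 / 9.02
= 0.0477

tan delta = 0.0477


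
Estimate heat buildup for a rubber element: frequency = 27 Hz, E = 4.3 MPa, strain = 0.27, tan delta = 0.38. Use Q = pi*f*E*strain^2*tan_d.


Q = pi * f * E * strain^2 * tan_d
= pi * 27 * 4.3 * 0.27^2 * 0.38
= pi * 27 * 4.3 * 0.0729 * 0.38
= 10.1040

Q = 10.1040


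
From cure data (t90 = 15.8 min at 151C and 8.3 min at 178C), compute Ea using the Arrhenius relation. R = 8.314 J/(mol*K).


T1 = 424.15 K, T2 = 451.15 K
1/T1 - 1/T2 = 1.4110e-04
ln(t1/t2) = ln(15.8/8.3) = 0.6438
Ea = 8.314 * 0.6438 / 1.4110e-04 = 37932.1026 J/mol
Ea = 37.93 kJ/mol

37.93 kJ/mol


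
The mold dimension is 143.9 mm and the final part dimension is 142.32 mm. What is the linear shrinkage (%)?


Shrinkage = (mold - part) / mold * 100
= (143.9 - 142.32) / 143.9 * 100
= 1.58 / 143.9 * 100
= 1.1%

1.1%


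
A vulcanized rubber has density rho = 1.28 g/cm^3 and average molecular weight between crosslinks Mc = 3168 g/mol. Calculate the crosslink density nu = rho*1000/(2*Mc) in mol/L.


nu = rho * 1000 / (2 * Mc)
nu = 1.28 * 1000 / (2 * 3168)
nu = 1280.0 / 6336
nu = 0.2020 mol/L

0.2020 mol/L


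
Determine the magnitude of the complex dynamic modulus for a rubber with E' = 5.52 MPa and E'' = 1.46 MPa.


|E*| = sqrt(E'^2 + E''^2)
= sqrt(5.52^2 + 1.46^2)
= sqrt(30.4704 + 2.1316)
= 5.71 MPa

5.71 MPa


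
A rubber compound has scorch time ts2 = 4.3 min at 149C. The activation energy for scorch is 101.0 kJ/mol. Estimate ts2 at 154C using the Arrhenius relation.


Convert temperatures: T1 = 149 + 273.15 = 422.15 K, T2 = 154 + 273.15 = 427.15 K
ts2_new = 4.3 * exp(101000 / 8.314 * (1/427.15 - 1/422.15))
1/T2 - 1/T1 = -2.7728e-05
ts2_new = 3.07 min

3.07 min


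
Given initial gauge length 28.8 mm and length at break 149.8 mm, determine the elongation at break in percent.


Elongation = (Lf - L0) / L0 * 100
= (149.8 - 28.8) / 28.8 * 100
= 121.0 / 28.8 * 100
= 420.1%

420.1%


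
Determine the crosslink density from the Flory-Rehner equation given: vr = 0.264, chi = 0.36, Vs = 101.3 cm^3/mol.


ln(1 - vr) = ln(1 - 0.264) = -0.3065
Numerator = -((-0.3065) + 0.264 + 0.36 * 0.264^2) = 0.0174
Denominator = 101.3 * (0.264^(1/3) - 0.264/2) = 51.6130
nu = 0.0174 / 51.6130 = 3.3779e-04 mol/cm^3

3.3779e-04 mol/cm^3


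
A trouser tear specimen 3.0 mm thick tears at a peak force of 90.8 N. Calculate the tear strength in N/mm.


Tear strength = force / thickness
= 90.8 / 3.0
= 30.27 N/mm

30.27 N/mm


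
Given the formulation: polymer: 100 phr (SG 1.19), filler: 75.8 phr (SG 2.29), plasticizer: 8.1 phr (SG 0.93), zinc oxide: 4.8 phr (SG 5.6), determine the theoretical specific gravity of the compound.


Sum of weights = 188.7
Volume contributions:
  polymer: 100/1.19 = 84.0336
  filler: 75.8/2.29 = 33.1004
  plasticizer: 8.1/0.93 = 8.7097
  zinc oxide: 4.8/5.6 = 0.8571
Sum of volumes = 126.7009
SG = 188.7 / 126.7009 = 1.489

SG = 1.489


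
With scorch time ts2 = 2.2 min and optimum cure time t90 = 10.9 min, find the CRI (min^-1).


CRI = 100 / (t90 - ts2)
= 100 / (10.9 - 2.2)
= 100 / 8.7
= 11.49 min^-1

11.49 min^-1


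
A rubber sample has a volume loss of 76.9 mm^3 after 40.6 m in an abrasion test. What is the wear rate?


Rate = volume_loss / distance
= 76.9 / 40.6
= 1.894 mm^3/m

1.894 mm^3/m


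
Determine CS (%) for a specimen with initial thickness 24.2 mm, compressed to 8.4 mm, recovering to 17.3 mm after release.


CS = (t0 - recovered) / (t0 - ts) * 100
= (24.2 - 17.3) / (24.2 - 8.4) * 100
= 6.9 / 15.8 * 100
= 43.7%

43.7%


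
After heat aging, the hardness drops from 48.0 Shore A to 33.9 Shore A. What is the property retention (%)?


Retention = aged / original * 100
= 33.9 / 48.0 * 100
= 70.6%

70.6%


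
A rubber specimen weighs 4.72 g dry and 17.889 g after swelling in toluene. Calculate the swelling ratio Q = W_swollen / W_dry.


Q = W_swollen / W_dry
Q = 17.889 / 4.72
Q = 3.79

Q = 3.79


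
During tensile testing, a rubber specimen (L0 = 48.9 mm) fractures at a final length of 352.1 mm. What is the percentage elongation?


Elongation = (Lf - L0) / L0 * 100
= (352.1 - 48.9) / 48.9 * 100
= 303.2 / 48.9 * 100
= 620.0%

620.0%


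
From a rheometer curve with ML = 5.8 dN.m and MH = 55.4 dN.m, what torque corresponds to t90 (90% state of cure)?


M90 = ML + 0.9 * (MH - ML)
M90 = 5.8 + 0.9 * (55.4 - 5.8)
M90 = 5.8 + 0.9 * 49.6
M90 = 50.44 dN.m

50.44 dN.m


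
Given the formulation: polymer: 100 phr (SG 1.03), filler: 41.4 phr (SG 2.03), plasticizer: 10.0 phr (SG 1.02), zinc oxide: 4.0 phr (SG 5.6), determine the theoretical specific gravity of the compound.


Sum of weights = 155.4
Volume contributions:
  polymer: 100/1.03 = 97.0874
  filler: 41.4/2.03 = 20.3941
  plasticizer: 10.0/1.02 = 9.8039
  zinc oxide: 4.0/5.6 = 0.7143
Sum of volumes = 127.9997
SG = 155.4 / 127.9997 = 1.214

SG = 1.214


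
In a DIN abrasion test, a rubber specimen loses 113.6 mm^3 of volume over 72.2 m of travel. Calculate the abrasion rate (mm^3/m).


Rate = volume_loss / distance
= 113.6 / 72.2
= 1.573 mm^3/m

1.573 mm^3/m


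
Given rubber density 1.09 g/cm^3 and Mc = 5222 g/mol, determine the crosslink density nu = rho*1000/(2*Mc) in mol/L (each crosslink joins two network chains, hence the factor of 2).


nu = rho * 1000 / (2 * Mc)
nu = 1.09 * 1000 / (2 * 5222)
nu = 1090.0 / 10444
nu = 0.1044 mol/L

0.1044 mol/L


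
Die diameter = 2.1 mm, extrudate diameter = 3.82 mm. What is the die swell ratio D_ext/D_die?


Die swell ratio = D_extrudate / D_die
= 3.82 / 2.1
= 1.819

Die swell = 1.819


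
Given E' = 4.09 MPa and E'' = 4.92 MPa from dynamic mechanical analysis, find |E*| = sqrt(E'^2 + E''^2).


|E*| = sqrt(E'^2 + E''^2)
= sqrt(4.09^2 + 4.92^2)
= sqrt(16.7281 + 24.2064)
= 6.398 MPa

6.398 MPa


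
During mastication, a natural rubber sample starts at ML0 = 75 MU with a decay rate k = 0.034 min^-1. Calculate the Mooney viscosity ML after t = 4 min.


ML = ML0 * exp(-k * t)
ML = 75 * exp(-0.034 * 4)
ML = 75 * 0.8728
ML = 65.46 MU

65.46 MU


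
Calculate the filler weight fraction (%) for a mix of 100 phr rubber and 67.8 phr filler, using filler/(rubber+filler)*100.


Filler % = filler / (rubber + filler) * 100
= 67.8 / (100 + 67.8) * 100
= 67.8 / 167.8 * 100
= 40.41%

40.41%


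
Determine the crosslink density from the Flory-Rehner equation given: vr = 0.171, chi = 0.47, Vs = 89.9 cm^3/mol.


ln(1 - vr) = ln(1 - 0.171) = -0.1875
Numerator = -((-0.1875) + 0.171 + 0.47 * 0.171^2) = 0.0028
Denominator = 89.9 * (0.171^(1/3) - 0.171/2) = 42.2125
nu = 0.0028 / 42.2125 = 6.6138e-05 mol/cm^3

6.6138e-05 mol/cm^3


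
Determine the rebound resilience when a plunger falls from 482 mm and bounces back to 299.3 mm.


Resilience = h_rebound / h_drop * 100
= 299.3 / 482 * 100
= 62.1%

62.1%


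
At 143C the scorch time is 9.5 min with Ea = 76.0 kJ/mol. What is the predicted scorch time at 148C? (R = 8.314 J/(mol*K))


Convert temperatures: T1 = 143 + 273.15 = 416.15 K, T2 = 148 + 273.15 = 421.15 K
ts2_new = 9.5 * exp(76000 / 8.314 * (1/421.15 - 1/416.15))
1/T2 - 1/T1 = -2.8529e-05
ts2_new = 7.32 min

7.32 min


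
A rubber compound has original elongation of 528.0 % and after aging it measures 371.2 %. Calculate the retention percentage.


Retention = aged / original * 100
= 371.2 / 528.0 * 100
= 70.3%

70.3%


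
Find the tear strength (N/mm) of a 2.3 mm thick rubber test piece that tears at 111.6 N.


Tear strength = force / thickness
= 111.6 / 2.3
= 48.52 N/mm

48.52 N/mm


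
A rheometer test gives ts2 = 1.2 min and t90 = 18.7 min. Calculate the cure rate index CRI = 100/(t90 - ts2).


CRI = 100 / (t90 - ts2)
= 100 / (18.7 - 1.2)
= 100 / 17.5
= 5.71 min^-1

5.71 min^-1


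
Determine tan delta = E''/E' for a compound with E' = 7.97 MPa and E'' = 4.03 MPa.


tan delta = E'' / E'
= 4.03 / 7.97
= 0.5056

tan delta = 0.5056


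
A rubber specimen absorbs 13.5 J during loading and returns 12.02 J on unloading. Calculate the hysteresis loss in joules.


Hysteresis loss = loading - unloading
= 13.5 - 12.02
= 1.48 J

1.48 J


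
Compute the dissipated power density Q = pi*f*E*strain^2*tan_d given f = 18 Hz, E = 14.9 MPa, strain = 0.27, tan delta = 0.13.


Q = pi * f * E * strain^2 * tan_d
= pi * 18 * 14.9 * 0.27^2 * 0.13
= pi * 18 * 14.9 * 0.0729 * 0.13
= 7.9851

Q = 7.9851


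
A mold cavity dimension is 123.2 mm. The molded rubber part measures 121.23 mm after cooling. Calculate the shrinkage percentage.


Shrinkage = (mold - part) / mold * 100
= (123.2 - 121.23) / 123.2 * 100
= 1.97 / 123.2 * 100
= 1.6%

1.6%


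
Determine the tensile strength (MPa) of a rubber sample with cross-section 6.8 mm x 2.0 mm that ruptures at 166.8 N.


Area = width * thickness = 6.8 * 2.0 = 13.6 mm^2
TS = force / area = 166.8 / 13.6 = 12.26 MPa

12.26 MPa


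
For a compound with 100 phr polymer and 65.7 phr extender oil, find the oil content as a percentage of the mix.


Oil % = oil / (100 + oil) * 100
= 65.7 / (100 + 65.7) * 100
= 65.7 / 165.7 * 100
= 39.65%

39.65%


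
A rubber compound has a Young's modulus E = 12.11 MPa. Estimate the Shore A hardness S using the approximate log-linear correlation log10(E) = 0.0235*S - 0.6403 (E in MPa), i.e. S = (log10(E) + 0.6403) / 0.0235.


log10(E) = 0.0235*S - 0.6403  =>  S = (log10(E) + 0.6403) / 0.0235
log10(12.11) = 1.083144
S = (1.083144 + 0.6403) / 0.0235 = 1.723444 / 0.0235
S = 73.3

Shore A = 73.3


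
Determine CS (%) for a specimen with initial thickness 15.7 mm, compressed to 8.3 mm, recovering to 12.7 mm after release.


CS = (t0 - recovered) / (t0 - ts) * 100
= (15.7 - 12.7) / (15.7 - 8.3) * 100
= 3.0 / 7.4 * 100
= 40.5%

40.5%


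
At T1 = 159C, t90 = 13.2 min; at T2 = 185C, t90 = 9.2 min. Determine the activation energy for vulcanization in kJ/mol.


T1 = 432.15 K, T2 = 458.15 K
1/T1 - 1/T2 = 1.3132e-04
ln(t1/t2) = ln(13.2/9.2) = 0.3610
Ea = 8.314 * 0.3610 / 1.3132e-04 = 22856.1005 J/mol
Ea = 22.86 kJ/mol

22.86 kJ/mol


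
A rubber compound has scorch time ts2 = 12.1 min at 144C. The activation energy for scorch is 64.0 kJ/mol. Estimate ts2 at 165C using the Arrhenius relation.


Convert temperatures: T1 = 144 + 273.15 = 417.15 K, T2 = 165 + 273.15 = 438.15 K
ts2_new = 12.1 * exp(64000 / 8.314 * (1/438.15 - 1/417.15))
1/T2 - 1/T1 = -1.1490e-04
ts2_new = 5.0 min

5.0 min


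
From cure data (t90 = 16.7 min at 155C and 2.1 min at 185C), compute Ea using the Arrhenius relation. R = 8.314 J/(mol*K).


T1 = 428.15 K, T2 = 458.15 K
1/T1 - 1/T2 = 1.5294e-04
ln(t1/t2) = ln(16.7/2.1) = 2.0735
Ea = 8.314 * 2.0735 / 1.5294e-04 = 112717.2667 J/mol
Ea = 112.72 kJ/mol

112.72 kJ/mol


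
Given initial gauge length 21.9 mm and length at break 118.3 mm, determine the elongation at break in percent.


Elongation = (Lf - L0) / L0 * 100
= (118.3 - 21.9) / 21.9 * 100
= 96.4 / 21.9 * 100
= 440.2%

440.2%


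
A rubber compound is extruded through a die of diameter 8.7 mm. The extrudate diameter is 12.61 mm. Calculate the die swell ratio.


Die swell ratio = D_extrudate / D_die
= 12.61 / 8.7
= 1.449

Die swell = 1.449


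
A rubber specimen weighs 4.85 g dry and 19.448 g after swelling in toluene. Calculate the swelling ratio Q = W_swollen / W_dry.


Q = W_swollen / W_dry
Q = 19.448 / 4.85
Q = 4.01

Q = 4.01


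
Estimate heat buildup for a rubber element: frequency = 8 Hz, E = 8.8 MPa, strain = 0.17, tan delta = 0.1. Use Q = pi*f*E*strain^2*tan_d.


Q = pi * f * E * strain^2 * tan_d
= pi * 8 * 8.8 * 0.17^2 * 0.1
= pi * 8 * 8.8 * 0.0289 * 0.1
= 0.6392

Q = 0.6392


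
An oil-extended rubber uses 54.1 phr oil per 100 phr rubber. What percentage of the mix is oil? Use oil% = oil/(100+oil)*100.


Oil % = oil / (100 + oil) * 100
= 54.1 / (100 + 54.1) * 100
= 54.1 / 154.1 * 100
= 35.11%

35.11%


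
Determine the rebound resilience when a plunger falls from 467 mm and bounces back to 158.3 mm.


Resilience = h_rebound / h_drop * 100
= 158.3 / 467 * 100
= 33.9%

33.9%


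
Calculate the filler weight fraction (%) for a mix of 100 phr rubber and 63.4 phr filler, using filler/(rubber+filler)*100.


Filler % = filler / (rubber + filler) * 100
= 63.4 / (100 + 63.4) * 100
= 63.4 / 163.4 * 100
= 38.8%

38.8%


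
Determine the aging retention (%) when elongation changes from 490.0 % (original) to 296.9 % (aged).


Retention = aged / original * 100
= 296.9 / 490.0 * 100
= 60.6%

60.6%


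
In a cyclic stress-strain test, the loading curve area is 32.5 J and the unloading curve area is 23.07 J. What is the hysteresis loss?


Hysteresis loss = loading - unloading
= 32.5 - 23.07
= 9.43 J

9.43 J


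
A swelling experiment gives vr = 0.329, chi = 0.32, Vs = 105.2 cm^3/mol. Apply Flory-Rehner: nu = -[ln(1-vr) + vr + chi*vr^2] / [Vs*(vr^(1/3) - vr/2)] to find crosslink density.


ln(1 - vr) = ln(1 - 0.329) = -0.3990
Numerator = -((-0.3990) + 0.329 + 0.32 * 0.329^2) = 0.0353
Denominator = 105.2 * (0.329^(1/3) - 0.329/2) = 55.3187
nu = 0.0353 / 55.3187 = 6.3901e-04 mol/cm^3

6.3901e-04 mol/cm^3


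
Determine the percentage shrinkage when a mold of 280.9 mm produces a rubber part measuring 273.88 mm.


Shrinkage = (mold - part) / mold * 100
= (280.9 - 273.88) / 280.9 * 100
= 7.02 / 280.9 * 100
= 2.5%

2.5%


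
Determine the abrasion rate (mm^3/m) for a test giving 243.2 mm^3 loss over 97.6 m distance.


Rate = volume_loss / distance
= 243.2 / 97.6
= 2.492 mm^3/m

2.492 mm^3/m


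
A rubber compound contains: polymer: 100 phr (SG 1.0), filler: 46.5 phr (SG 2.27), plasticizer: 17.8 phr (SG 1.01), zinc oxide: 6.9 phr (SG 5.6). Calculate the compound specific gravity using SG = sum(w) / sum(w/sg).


Sum of weights = 171.2
Volume contributions:
  polymer: 100/1.0 = 100.0000
  filler: 46.5/2.27 = 20.4846
  plasticizer: 17.8/1.01 = 17.6238
  zinc oxide: 6.9/5.6 = 1.2321
Sum of volumes = 139.3405
SG = 171.2 / 139.3405 = 1.229

SG = 1.229


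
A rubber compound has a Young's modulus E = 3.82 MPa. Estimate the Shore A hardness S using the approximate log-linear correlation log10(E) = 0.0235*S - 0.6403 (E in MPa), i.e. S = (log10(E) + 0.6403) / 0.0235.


log10(E) = 0.0235*S - 0.6403  =>  S = (log10(E) + 0.6403) / 0.0235
log10(3.82) = 0.582063
S = (0.582063 + 0.6403) / 0.0235 = 1.222363 / 0.0235
S = 52.0

Shore A = 52.0


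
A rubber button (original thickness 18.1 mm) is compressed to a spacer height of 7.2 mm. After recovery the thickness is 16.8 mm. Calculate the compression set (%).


CS = (t0 - recovered) / (t0 - ts) * 100
= (18.1 - 16.8) / (18.1 - 7.2) * 100
= 1.3 / 10.9 * 100
= 11.9%

11.9%


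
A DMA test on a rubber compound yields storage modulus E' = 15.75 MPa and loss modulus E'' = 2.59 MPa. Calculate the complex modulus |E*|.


|E*| = sqrt(E'^2 + E''^2)
= sqrt(15.75^2 + 2.59^2)
= sqrt(248.0625 + 6.7081)
= 15.962 MPa

15.962 MPa


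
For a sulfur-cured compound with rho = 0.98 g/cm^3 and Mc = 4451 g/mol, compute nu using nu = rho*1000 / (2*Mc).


nu = rho * 1000 / (2 * Mc)
nu = 0.98 * 1000 / (2 * 4451)
nu = 980.0 / 8902
nu = 0.1101 mol/L

0.1101 mol/L


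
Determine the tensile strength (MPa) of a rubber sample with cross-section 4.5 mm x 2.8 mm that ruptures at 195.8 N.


Area = width * thickness = 4.5 * 2.8 = 12.6 mm^2
TS = force / area = 195.8 / 12.6 = 15.54 MPa

15.54 MPa


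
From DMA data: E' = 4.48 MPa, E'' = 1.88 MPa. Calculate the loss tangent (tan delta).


tan delta = E'' / E'
= 1.88 / 4.48
= 0.4196

tan delta = 0.4196


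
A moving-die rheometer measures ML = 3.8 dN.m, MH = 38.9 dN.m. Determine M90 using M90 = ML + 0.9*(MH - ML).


M90 = ML + 0.9 * (MH - ML)
M90 = 3.8 + 0.9 * (38.9 - 3.8)
M90 = 3.8 + 0.9 * 35.1
M90 = 35.39 dN.m

35.39 dN.m


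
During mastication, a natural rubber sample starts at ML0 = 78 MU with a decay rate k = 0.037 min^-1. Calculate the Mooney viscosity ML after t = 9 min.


ML = ML0 * exp(-k * t)
ML = 78 * exp(-0.037 * 9)
ML = 78 * 0.7168
ML = 55.91 MU

55.91 MU


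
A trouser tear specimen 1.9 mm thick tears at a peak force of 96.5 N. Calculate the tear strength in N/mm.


Tear strength = force / thickness
= 96.5 / 1.9
= 50.79 N/mm

50.79 N/mm


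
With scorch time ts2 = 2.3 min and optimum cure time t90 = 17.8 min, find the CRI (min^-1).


CRI = 100 / (t90 - ts2)
= 100 / (17.8 - 2.3)
= 100 / 15.5
= 6.45 min^-1

6.45 min^-1


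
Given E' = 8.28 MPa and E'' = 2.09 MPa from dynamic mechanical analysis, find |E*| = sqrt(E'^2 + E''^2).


|E*| = sqrt(E'^2 + E''^2)
= sqrt(8.28^2 + 2.09^2)
= sqrt(68.5584 + 4.3681)
= 8.54 MPa

8.54 MPa


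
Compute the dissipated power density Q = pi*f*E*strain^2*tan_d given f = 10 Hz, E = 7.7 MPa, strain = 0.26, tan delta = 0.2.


Q = pi * f * E * strain^2 * tan_d
= pi * 10 * 7.7 * 0.26^2 * 0.2
= pi * 10 * 7.7 * 0.0676 * 0.2
= 3.2705

Q = 3.2705


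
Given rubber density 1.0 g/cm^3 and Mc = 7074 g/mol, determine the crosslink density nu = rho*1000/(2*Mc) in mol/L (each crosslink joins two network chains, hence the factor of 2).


nu = rho * 1000 / (2 * Mc)
nu = 1.0 * 1000 / (2 * 7074)
nu = 1000.0 / 14148
nu = 0.0707 mol/L

0.0707 mol/L


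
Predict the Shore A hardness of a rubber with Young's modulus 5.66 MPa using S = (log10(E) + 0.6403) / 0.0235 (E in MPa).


log10(E) = 0.0235*S - 0.6403  =>  S = (log10(E) + 0.6403) / 0.0235
log10(5.66) = 0.752816
S = (0.752816 + 0.6403) / 0.0235 = 1.393116 / 0.0235
S = 59.3

Shore A = 59.3


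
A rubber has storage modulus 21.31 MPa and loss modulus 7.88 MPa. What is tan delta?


tan delta = E'' / E'
= 7.88 / 21.31
= 0.3698

tan delta = 0.3698


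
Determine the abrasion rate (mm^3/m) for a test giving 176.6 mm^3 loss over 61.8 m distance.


Rate = volume_loss / distance
= 176.6 / 61.8
= 2.858 mm^3/m

2.858 mm^3/m


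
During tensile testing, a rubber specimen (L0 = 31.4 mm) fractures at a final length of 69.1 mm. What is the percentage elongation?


Elongation = (Lf - L0) / L0 * 100
= (69.1 - 31.4) / 31.4 * 100
= 37.7 / 31.4 * 100
= 120.1%

120.1%


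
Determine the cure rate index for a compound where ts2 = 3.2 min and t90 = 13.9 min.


CRI = 100 / (t90 - ts2)
= 100 / (13.9 - 3.2)
= 100 / 10.7
= 9.35 min^-1

9.35 min^-1


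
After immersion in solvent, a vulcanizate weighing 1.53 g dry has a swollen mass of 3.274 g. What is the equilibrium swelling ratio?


Q = W_swollen / W_dry
Q = 3.274 / 1.53
Q = 2.14

Q = 2.14


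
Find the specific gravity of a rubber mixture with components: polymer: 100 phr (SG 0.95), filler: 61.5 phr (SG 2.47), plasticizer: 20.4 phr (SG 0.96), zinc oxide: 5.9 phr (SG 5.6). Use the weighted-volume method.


Sum of weights = 187.8
Volume contributions:
  polymer: 100/0.95 = 105.2632
  filler: 61.5/2.47 = 24.8988
  plasticizer: 20.4/0.96 = 21.2500
  zinc oxide: 5.9/5.6 = 1.0536
Sum of volumes = 152.4655
SG = 187.8 / 152.4655 = 1.232

SG = 1.232


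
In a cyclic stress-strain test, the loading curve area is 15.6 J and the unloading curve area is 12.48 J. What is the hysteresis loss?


Hysteresis loss = loading - unloading
= 15.6 - 12.48
= 3.12 J

3.12 J


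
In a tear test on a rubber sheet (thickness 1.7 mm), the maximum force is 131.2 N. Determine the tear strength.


Tear strength = force / thickness
= 131.2 / 1.7
= 77.18 N/mm

77.18 N/mm


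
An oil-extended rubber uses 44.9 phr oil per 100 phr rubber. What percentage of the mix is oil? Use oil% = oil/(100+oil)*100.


Oil % = oil / (100 + oil) * 100
= 44.9 / (100 + 44.9) * 100
= 44.9 / 144.9 * 100
= 30.99%

30.99%


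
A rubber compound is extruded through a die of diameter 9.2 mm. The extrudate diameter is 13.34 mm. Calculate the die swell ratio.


Die swell ratio = D_extrudate / D_die
= 13.34 / 9.2
= 1.45

Die swell = 1.45


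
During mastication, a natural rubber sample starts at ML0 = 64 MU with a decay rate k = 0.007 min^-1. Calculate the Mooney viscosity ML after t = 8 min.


ML = ML0 * exp(-k * t)
ML = 64 * exp(-0.007 * 8)
ML = 64 * 0.9455
ML = 60.51 MU

60.51 MU


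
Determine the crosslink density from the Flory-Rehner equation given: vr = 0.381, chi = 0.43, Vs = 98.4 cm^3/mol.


ln(1 - vr) = ln(1 - 0.381) = -0.4797
Numerator = -((-0.4797) + 0.381 + 0.43 * 0.381^2) = 0.0362
Denominator = 98.4 * (0.381^(1/3) - 0.381/2) = 52.5899
nu = 0.0362 / 52.5899 = 6.8893e-04 mol/cm^3

6.8893e-04 mol/cm^3


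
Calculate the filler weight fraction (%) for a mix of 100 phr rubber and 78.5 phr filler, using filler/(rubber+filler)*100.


Filler % = filler / (rubber + filler) * 100
= 78.5 / (100 + 78.5) * 100
= 78.5 / 178.5 * 100
= 43.98%

43.98%


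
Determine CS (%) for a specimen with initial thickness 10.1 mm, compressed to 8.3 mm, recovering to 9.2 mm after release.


CS = (t0 - recovered) / (t0 - ts) * 100
= (10.1 - 9.2) / (10.1 - 8.3) * 100
= 0.9 / 1.8 * 100
= 50.0%

50.0%


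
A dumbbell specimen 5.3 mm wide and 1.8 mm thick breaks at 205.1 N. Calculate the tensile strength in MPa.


Area = width * thickness = 5.3 * 1.8 = 9.54 mm^2
TS = force / area = 205.1 / 9.54 = 21.5 MPa

21.5 MPa


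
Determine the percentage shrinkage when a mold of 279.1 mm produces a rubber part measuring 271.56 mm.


Shrinkage = (mold - part) / mold * 100
= (279.1 - 271.56) / 279.1 * 100
= 7.54 / 279.1 * 100
= 2.7%

2.7%
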